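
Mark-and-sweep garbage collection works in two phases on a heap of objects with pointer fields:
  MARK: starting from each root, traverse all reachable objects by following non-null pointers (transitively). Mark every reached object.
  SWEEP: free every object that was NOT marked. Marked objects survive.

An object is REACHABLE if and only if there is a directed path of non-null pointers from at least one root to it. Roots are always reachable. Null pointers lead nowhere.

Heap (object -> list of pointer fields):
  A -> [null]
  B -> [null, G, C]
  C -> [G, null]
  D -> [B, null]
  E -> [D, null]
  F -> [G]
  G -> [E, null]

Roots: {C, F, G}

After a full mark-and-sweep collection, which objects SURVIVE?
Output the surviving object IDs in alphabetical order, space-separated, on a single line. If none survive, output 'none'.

Roots: C F G
Mark C: refs=G null, marked=C
Mark F: refs=G, marked=C F
Mark G: refs=E null, marked=C F G
Mark E: refs=D null, marked=C E F G
Mark D: refs=B null, marked=C D E F G
Mark B: refs=null G C, marked=B C D E F G
Unmarked (collected): A

Answer: B C D E F G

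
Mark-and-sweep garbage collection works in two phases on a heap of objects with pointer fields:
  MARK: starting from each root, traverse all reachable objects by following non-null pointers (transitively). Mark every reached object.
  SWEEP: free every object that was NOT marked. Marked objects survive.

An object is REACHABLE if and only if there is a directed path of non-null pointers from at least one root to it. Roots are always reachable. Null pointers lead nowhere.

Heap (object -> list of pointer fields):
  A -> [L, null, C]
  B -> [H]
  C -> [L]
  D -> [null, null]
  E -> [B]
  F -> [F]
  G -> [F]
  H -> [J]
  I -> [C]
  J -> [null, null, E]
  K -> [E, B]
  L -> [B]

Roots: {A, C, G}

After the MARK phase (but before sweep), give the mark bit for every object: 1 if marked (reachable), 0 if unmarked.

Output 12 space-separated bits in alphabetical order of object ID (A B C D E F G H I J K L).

Roots: A C G
Mark A: refs=L null C, marked=A
Mark C: refs=L, marked=A C
Mark G: refs=F, marked=A C G
Mark L: refs=B, marked=A C G L
Mark F: refs=F, marked=A C F G L
Mark B: refs=H, marked=A B C F G L
Mark H: refs=J, marked=A B C F G H L
Mark J: refs=null null E, marked=A B C F G H J L
Mark E: refs=B, marked=A B C E F G H J L
Unmarked (collected): D I K

Answer: 1 1 1 0 1 1 1 1 0 1 0 1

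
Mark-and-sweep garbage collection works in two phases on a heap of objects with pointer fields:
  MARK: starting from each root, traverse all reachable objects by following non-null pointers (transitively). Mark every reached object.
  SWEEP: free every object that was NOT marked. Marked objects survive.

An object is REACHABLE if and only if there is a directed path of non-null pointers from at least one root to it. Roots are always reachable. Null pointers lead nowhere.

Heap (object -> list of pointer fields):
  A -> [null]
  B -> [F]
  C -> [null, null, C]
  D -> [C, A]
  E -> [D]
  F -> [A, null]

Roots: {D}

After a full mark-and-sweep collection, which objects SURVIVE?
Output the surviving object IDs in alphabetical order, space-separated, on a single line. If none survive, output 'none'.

Answer: A C D

Derivation:
Roots: D
Mark D: refs=C A, marked=D
Mark C: refs=null null C, marked=C D
Mark A: refs=null, marked=A C D
Unmarked (collected): B E F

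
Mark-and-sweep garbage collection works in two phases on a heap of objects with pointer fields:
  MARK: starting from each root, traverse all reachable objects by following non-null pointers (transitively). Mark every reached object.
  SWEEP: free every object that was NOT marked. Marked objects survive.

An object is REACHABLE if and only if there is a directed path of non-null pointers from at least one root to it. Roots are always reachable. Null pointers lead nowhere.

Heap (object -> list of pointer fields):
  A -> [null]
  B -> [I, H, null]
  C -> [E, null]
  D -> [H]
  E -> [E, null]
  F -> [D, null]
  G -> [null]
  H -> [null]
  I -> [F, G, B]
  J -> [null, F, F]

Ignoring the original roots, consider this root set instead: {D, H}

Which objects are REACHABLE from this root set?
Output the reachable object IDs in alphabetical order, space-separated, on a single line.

Roots: D H
Mark D: refs=H, marked=D
Mark H: refs=null, marked=D H
Unmarked (collected): A B C E F G I J

Answer: D H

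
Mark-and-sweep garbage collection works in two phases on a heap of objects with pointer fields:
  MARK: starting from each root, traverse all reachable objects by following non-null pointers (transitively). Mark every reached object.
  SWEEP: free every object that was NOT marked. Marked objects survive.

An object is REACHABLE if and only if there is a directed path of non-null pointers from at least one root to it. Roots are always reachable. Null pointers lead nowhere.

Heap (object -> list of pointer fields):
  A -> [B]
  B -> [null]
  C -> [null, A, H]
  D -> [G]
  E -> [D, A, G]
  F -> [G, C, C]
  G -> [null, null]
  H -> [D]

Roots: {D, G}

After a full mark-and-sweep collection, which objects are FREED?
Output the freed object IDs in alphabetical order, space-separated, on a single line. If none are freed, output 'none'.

Roots: D G
Mark D: refs=G, marked=D
Mark G: refs=null null, marked=D G
Unmarked (collected): A B C E F H

Answer: A B C E F H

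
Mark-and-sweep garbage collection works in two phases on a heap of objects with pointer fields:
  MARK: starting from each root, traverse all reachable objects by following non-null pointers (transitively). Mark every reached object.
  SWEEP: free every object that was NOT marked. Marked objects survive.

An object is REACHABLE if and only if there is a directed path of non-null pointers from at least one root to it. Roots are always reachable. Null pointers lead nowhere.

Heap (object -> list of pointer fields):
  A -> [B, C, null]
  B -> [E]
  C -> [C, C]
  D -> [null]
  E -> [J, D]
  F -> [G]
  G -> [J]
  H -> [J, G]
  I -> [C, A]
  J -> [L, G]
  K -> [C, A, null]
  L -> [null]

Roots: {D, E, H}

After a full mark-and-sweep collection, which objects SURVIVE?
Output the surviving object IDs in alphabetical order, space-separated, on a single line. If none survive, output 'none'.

Answer: D E G H J L

Derivation:
Roots: D E H
Mark D: refs=null, marked=D
Mark E: refs=J D, marked=D E
Mark H: refs=J G, marked=D E H
Mark J: refs=L G, marked=D E H J
Mark G: refs=J, marked=D E G H J
Mark L: refs=null, marked=D E G H J L
Unmarked (collected): A B C F I K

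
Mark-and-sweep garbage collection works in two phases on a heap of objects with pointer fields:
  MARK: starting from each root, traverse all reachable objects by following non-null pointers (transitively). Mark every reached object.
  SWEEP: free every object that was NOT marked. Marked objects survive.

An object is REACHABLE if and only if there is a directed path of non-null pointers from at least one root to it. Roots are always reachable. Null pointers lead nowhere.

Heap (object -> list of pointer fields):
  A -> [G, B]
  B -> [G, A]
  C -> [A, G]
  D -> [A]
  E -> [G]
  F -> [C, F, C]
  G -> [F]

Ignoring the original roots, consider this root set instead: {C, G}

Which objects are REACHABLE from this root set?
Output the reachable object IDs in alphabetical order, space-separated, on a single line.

Roots: C G
Mark C: refs=A G, marked=C
Mark G: refs=F, marked=C G
Mark A: refs=G B, marked=A C G
Mark F: refs=C F C, marked=A C F G
Mark B: refs=G A, marked=A B C F G
Unmarked (collected): D E

Answer: A B C F G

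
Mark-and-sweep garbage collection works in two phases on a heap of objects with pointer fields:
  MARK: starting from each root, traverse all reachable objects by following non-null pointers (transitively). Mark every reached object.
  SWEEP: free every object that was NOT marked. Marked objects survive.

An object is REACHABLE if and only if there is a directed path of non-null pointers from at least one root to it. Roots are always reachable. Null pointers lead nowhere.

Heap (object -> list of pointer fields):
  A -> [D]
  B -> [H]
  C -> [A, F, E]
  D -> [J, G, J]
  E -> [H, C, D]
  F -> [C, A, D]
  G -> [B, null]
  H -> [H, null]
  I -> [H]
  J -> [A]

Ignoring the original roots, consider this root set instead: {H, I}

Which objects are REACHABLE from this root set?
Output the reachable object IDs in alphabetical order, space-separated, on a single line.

Answer: H I

Derivation:
Roots: H I
Mark H: refs=H null, marked=H
Mark I: refs=H, marked=H I
Unmarked (collected): A B C D E F G J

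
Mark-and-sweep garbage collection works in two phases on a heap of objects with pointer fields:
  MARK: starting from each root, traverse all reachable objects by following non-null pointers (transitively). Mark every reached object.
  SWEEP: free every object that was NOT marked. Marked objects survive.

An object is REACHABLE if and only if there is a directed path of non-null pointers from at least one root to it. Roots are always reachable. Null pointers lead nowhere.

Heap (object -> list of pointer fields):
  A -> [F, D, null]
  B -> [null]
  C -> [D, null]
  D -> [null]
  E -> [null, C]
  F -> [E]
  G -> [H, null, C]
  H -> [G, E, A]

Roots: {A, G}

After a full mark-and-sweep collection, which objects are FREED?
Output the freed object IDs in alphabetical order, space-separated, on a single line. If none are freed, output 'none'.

Answer: B

Derivation:
Roots: A G
Mark A: refs=F D null, marked=A
Mark G: refs=H null C, marked=A G
Mark F: refs=E, marked=A F G
Mark D: refs=null, marked=A D F G
Mark H: refs=G E A, marked=A D F G H
Mark C: refs=D null, marked=A C D F G H
Mark E: refs=null C, marked=A C D E F G H
Unmarked (collected): B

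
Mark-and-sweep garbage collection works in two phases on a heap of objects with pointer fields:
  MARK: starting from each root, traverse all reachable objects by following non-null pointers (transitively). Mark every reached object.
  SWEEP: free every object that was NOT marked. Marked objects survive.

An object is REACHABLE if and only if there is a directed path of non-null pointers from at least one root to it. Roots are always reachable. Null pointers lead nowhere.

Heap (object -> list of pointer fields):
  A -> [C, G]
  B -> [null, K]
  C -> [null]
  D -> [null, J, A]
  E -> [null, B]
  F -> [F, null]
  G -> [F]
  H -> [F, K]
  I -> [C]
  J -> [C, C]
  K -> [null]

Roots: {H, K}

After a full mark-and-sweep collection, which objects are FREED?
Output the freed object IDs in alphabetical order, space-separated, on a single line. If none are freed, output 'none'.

Answer: A B C D E G I J

Derivation:
Roots: H K
Mark H: refs=F K, marked=H
Mark K: refs=null, marked=H K
Mark F: refs=F null, marked=F H K
Unmarked (collected): A B C D E G I J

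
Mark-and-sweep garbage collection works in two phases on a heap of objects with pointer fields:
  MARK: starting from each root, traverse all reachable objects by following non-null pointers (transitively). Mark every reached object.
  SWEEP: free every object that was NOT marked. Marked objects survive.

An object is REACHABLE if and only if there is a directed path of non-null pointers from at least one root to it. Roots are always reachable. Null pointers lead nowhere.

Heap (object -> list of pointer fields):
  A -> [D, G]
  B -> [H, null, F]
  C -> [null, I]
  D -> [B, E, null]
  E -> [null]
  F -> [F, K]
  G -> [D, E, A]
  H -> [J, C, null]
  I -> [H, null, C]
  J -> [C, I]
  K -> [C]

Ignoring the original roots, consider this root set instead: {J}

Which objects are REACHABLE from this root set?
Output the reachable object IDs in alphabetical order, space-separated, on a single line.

Roots: J
Mark J: refs=C I, marked=J
Mark C: refs=null I, marked=C J
Mark I: refs=H null C, marked=C I J
Mark H: refs=J C null, marked=C H I J
Unmarked (collected): A B D E F G K

Answer: C H I J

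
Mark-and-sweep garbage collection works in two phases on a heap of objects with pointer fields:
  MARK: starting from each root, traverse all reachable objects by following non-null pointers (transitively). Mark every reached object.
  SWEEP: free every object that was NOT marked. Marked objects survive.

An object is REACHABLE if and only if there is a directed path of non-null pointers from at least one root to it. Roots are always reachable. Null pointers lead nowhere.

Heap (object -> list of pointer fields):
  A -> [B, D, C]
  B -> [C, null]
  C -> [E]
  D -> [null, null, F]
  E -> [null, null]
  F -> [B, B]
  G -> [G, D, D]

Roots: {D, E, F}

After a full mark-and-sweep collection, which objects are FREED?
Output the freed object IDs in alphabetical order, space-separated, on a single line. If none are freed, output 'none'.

Answer: A G

Derivation:
Roots: D E F
Mark D: refs=null null F, marked=D
Mark E: refs=null null, marked=D E
Mark F: refs=B B, marked=D E F
Mark B: refs=C null, marked=B D E F
Mark C: refs=E, marked=B C D E F
Unmarked (collected): A G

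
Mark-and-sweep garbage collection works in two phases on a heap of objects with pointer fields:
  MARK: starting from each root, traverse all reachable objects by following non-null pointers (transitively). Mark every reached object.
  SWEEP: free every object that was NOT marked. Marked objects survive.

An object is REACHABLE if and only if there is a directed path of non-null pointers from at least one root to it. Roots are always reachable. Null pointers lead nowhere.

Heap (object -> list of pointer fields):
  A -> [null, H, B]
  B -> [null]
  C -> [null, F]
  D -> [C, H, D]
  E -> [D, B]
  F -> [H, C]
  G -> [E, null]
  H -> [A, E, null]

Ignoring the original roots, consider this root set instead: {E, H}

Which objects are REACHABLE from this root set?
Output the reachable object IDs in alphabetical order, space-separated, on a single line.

Answer: A B C D E F H

Derivation:
Roots: E H
Mark E: refs=D B, marked=E
Mark H: refs=A E null, marked=E H
Mark D: refs=C H D, marked=D E H
Mark B: refs=null, marked=B D E H
Mark A: refs=null H B, marked=A B D E H
Mark C: refs=null F, marked=A B C D E H
Mark F: refs=H C, marked=A B C D E F H
Unmarked (collected): G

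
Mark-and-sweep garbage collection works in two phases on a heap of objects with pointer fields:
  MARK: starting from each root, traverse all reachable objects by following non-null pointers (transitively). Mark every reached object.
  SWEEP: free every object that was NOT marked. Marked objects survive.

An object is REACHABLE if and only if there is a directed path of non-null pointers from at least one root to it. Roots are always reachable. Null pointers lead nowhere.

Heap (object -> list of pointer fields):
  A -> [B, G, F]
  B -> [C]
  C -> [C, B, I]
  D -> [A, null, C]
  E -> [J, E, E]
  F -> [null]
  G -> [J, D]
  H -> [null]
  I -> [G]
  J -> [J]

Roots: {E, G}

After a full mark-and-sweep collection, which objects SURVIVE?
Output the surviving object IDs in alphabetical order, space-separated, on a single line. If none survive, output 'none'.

Roots: E G
Mark E: refs=J E E, marked=E
Mark G: refs=J D, marked=E G
Mark J: refs=J, marked=E G J
Mark D: refs=A null C, marked=D E G J
Mark A: refs=B G F, marked=A D E G J
Mark C: refs=C B I, marked=A C D E G J
Mark B: refs=C, marked=A B C D E G J
Mark F: refs=null, marked=A B C D E F G J
Mark I: refs=G, marked=A B C D E F G I J
Unmarked (collected): H

Answer: A B C D E F G I J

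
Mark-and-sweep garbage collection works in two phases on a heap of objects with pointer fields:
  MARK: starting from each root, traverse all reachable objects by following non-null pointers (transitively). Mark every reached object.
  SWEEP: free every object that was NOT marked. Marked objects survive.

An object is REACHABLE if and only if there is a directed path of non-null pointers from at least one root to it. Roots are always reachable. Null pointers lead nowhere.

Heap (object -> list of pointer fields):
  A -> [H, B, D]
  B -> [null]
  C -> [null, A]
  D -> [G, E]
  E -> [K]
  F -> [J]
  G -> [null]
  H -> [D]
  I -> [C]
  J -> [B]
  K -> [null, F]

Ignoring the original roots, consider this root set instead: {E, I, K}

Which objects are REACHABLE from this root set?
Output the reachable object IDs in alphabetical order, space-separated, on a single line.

Roots: E I K
Mark E: refs=K, marked=E
Mark I: refs=C, marked=E I
Mark K: refs=null F, marked=E I K
Mark C: refs=null A, marked=C E I K
Mark F: refs=J, marked=C E F I K
Mark A: refs=H B D, marked=A C E F I K
Mark J: refs=B, marked=A C E F I J K
Mark H: refs=D, marked=A C E F H I J K
Mark B: refs=null, marked=A B C E F H I J K
Mark D: refs=G E, marked=A B C D E F H I J K
Mark G: refs=null, marked=A B C D E F G H I J K
Unmarked (collected): (none)

Answer: A B C D E F G H I J K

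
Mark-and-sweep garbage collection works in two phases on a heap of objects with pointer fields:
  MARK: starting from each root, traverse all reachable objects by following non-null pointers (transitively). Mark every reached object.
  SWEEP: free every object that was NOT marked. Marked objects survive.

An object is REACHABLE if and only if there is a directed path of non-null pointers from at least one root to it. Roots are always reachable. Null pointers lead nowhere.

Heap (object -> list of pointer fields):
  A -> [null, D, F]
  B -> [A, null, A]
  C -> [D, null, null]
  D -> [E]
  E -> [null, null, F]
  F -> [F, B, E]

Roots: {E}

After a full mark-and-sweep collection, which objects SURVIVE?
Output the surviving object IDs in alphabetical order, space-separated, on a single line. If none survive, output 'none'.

Roots: E
Mark E: refs=null null F, marked=E
Mark F: refs=F B E, marked=E F
Mark B: refs=A null A, marked=B E F
Mark A: refs=null D F, marked=A B E F
Mark D: refs=E, marked=A B D E F
Unmarked (collected): C

Answer: A B D E F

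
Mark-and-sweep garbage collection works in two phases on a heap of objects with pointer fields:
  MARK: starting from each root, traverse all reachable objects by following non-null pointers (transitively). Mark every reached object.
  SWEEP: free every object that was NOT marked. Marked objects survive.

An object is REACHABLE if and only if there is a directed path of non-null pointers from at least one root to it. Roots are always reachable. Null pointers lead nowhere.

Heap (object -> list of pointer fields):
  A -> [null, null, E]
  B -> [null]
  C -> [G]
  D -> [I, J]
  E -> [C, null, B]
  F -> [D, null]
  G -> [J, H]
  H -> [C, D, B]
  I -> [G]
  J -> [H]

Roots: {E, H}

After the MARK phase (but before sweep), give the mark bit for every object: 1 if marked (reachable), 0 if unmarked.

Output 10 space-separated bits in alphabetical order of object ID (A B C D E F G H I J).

Roots: E H
Mark E: refs=C null B, marked=E
Mark H: refs=C D B, marked=E H
Mark C: refs=G, marked=C E H
Mark B: refs=null, marked=B C E H
Mark D: refs=I J, marked=B C D E H
Mark G: refs=J H, marked=B C D E G H
Mark I: refs=G, marked=B C D E G H I
Mark J: refs=H, marked=B C D E G H I J
Unmarked (collected): A F

Answer: 0 1 1 1 1 0 1 1 1 1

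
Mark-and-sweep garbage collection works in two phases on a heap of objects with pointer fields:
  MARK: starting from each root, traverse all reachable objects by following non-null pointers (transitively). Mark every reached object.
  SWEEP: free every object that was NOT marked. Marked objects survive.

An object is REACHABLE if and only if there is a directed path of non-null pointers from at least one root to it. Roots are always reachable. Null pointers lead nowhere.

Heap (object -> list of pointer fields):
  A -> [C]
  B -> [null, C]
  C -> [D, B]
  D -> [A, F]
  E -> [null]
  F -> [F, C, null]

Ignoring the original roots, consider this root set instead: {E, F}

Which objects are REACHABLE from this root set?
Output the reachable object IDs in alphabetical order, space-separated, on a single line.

Answer: A B C D E F

Derivation:
Roots: E F
Mark E: refs=null, marked=E
Mark F: refs=F C null, marked=E F
Mark C: refs=D B, marked=C E F
Mark D: refs=A F, marked=C D E F
Mark B: refs=null C, marked=B C D E F
Mark A: refs=C, marked=A B C D E F
Unmarked (collected): (none)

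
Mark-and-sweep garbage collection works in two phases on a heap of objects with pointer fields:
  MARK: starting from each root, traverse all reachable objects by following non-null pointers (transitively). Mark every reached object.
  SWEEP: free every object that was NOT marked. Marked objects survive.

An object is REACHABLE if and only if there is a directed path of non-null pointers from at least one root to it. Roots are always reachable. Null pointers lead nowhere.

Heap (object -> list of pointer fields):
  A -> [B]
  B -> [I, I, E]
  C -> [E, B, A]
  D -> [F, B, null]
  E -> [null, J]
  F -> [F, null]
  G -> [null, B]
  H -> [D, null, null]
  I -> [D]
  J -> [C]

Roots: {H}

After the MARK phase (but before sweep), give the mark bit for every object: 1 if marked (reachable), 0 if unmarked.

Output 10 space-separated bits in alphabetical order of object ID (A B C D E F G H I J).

Roots: H
Mark H: refs=D null null, marked=H
Mark D: refs=F B null, marked=D H
Mark F: refs=F null, marked=D F H
Mark B: refs=I I E, marked=B D F H
Mark I: refs=D, marked=B D F H I
Mark E: refs=null J, marked=B D E F H I
Mark J: refs=C, marked=B D E F H I J
Mark C: refs=E B A, marked=B C D E F H I J
Mark A: refs=B, marked=A B C D E F H I J
Unmarked (collected): G

Answer: 1 1 1 1 1 1 0 1 1 1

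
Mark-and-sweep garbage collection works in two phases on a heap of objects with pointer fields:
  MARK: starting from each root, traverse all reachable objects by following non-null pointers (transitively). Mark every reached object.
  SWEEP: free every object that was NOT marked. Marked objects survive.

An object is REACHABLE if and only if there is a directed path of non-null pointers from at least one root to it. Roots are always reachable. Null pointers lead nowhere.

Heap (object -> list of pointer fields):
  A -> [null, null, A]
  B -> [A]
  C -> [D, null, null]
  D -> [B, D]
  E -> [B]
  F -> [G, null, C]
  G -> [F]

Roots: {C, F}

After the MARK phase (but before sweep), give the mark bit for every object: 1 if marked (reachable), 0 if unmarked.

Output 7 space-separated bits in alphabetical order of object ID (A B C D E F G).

Roots: C F
Mark C: refs=D null null, marked=C
Mark F: refs=G null C, marked=C F
Mark D: refs=B D, marked=C D F
Mark G: refs=F, marked=C D F G
Mark B: refs=A, marked=B C D F G
Mark A: refs=null null A, marked=A B C D F G
Unmarked (collected): E

Answer: 1 1 1 1 0 1 1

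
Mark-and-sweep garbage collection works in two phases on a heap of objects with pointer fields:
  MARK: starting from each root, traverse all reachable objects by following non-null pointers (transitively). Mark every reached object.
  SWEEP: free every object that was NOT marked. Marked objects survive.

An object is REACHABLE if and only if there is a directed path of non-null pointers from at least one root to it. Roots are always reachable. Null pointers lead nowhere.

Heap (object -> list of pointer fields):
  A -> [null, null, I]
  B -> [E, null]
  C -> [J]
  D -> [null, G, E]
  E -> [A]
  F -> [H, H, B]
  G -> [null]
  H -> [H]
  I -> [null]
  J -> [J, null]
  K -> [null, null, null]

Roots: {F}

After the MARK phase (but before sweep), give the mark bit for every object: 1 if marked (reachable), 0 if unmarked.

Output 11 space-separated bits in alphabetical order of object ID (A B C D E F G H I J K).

Roots: F
Mark F: refs=H H B, marked=F
Mark H: refs=H, marked=F H
Mark B: refs=E null, marked=B F H
Mark E: refs=A, marked=B E F H
Mark A: refs=null null I, marked=A B E F H
Mark I: refs=null, marked=A B E F H I
Unmarked (collected): C D G J K

Answer: 1 1 0 0 1 1 0 1 1 0 0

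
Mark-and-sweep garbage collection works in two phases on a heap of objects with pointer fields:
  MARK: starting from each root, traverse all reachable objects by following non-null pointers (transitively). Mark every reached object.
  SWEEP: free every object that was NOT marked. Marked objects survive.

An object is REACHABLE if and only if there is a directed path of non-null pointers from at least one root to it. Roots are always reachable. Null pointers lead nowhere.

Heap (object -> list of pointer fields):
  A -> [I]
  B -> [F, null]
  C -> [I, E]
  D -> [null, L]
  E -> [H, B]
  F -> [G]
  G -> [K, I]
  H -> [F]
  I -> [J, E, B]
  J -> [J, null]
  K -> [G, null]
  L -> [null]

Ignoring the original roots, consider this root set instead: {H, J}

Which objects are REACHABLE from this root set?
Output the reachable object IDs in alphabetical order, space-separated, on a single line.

Answer: B E F G H I J K

Derivation:
Roots: H J
Mark H: refs=F, marked=H
Mark J: refs=J null, marked=H J
Mark F: refs=G, marked=F H J
Mark G: refs=K I, marked=F G H J
Mark K: refs=G null, marked=F G H J K
Mark I: refs=J E B, marked=F G H I J K
Mark E: refs=H B, marked=E F G H I J K
Mark B: refs=F null, marked=B E F G H I J K
Unmarked (collected): A C D L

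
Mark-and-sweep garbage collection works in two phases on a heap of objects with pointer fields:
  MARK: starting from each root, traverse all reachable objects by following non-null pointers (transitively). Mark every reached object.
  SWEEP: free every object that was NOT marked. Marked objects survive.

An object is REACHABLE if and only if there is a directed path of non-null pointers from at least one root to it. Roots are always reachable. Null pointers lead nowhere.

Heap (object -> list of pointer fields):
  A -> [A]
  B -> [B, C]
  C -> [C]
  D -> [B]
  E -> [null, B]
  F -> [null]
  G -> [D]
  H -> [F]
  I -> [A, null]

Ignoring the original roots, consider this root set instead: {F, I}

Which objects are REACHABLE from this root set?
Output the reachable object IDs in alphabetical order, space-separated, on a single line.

Answer: A F I

Derivation:
Roots: F I
Mark F: refs=null, marked=F
Mark I: refs=A null, marked=F I
Mark A: refs=A, marked=A F I
Unmarked (collected): B C D E G H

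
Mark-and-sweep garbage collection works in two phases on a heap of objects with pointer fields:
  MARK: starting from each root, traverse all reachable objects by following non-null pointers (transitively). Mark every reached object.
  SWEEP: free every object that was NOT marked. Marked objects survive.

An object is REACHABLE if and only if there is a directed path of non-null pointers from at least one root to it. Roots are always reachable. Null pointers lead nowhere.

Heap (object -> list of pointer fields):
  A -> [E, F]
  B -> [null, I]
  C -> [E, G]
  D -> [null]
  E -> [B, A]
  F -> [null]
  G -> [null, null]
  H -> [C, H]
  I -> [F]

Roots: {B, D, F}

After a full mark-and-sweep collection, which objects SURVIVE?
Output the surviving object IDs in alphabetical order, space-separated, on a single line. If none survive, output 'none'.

Answer: B D F I

Derivation:
Roots: B D F
Mark B: refs=null I, marked=B
Mark D: refs=null, marked=B D
Mark F: refs=null, marked=B D F
Mark I: refs=F, marked=B D F I
Unmarked (collected): A C E G H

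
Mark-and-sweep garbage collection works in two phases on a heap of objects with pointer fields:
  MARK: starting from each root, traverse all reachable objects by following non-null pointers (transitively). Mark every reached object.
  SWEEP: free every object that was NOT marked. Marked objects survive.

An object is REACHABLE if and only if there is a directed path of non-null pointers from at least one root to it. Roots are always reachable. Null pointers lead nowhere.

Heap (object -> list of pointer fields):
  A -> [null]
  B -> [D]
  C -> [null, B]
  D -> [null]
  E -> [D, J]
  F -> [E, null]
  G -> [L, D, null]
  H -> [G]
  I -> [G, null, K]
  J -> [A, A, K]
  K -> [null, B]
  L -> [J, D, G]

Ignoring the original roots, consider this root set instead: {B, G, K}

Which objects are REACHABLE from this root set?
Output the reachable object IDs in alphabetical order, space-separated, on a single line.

Answer: A B D G J K L

Derivation:
Roots: B G K
Mark B: refs=D, marked=B
Mark G: refs=L D null, marked=B G
Mark K: refs=null B, marked=B G K
Mark D: refs=null, marked=B D G K
Mark L: refs=J D G, marked=B D G K L
Mark J: refs=A A K, marked=B D G J K L
Mark A: refs=null, marked=A B D G J K L
Unmarked (collected): C E F H I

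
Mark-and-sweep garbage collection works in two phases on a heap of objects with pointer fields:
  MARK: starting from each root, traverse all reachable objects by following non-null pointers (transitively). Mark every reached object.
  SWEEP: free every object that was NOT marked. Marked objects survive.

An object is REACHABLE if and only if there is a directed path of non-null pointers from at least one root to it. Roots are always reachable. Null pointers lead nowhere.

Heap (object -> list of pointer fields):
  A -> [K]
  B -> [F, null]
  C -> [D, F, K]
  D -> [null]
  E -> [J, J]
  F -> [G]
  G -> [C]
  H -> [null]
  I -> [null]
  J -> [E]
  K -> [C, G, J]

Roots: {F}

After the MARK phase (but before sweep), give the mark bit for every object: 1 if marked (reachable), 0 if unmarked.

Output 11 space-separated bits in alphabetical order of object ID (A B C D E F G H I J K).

Roots: F
Mark F: refs=G, marked=F
Mark G: refs=C, marked=F G
Mark C: refs=D F K, marked=C F G
Mark D: refs=null, marked=C D F G
Mark K: refs=C G J, marked=C D F G K
Mark J: refs=E, marked=C D F G J K
Mark E: refs=J J, marked=C D E F G J K
Unmarked (collected): A B H I

Answer: 0 0 1 1 1 1 1 0 0 1 1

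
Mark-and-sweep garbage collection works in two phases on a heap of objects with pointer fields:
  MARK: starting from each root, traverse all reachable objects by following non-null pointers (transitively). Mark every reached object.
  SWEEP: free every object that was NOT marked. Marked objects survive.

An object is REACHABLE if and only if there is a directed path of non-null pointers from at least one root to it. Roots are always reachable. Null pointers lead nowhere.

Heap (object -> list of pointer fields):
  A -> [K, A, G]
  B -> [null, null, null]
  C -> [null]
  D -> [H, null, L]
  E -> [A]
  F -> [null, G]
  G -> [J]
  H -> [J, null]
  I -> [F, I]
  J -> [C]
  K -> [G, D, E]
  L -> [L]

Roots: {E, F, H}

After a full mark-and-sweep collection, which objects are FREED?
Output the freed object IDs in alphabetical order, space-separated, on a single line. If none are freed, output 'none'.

Roots: E F H
Mark E: refs=A, marked=E
Mark F: refs=null G, marked=E F
Mark H: refs=J null, marked=E F H
Mark A: refs=K A G, marked=A E F H
Mark G: refs=J, marked=A E F G H
Mark J: refs=C, marked=A E F G H J
Mark K: refs=G D E, marked=A E F G H J K
Mark C: refs=null, marked=A C E F G H J K
Mark D: refs=H null L, marked=A C D E F G H J K
Mark L: refs=L, marked=A C D E F G H J K L
Unmarked (collected): B I

Answer: B I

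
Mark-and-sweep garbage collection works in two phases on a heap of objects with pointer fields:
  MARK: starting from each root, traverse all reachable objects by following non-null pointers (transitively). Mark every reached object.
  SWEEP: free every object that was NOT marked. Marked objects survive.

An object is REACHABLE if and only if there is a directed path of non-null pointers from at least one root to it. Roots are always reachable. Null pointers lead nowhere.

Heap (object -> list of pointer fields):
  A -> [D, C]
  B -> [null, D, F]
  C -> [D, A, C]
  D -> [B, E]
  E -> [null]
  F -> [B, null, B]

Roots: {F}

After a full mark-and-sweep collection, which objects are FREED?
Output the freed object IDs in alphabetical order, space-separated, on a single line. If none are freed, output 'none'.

Answer: A C

Derivation:
Roots: F
Mark F: refs=B null B, marked=F
Mark B: refs=null D F, marked=B F
Mark D: refs=B E, marked=B D F
Mark E: refs=null, marked=B D E F
Unmarked (collected): A C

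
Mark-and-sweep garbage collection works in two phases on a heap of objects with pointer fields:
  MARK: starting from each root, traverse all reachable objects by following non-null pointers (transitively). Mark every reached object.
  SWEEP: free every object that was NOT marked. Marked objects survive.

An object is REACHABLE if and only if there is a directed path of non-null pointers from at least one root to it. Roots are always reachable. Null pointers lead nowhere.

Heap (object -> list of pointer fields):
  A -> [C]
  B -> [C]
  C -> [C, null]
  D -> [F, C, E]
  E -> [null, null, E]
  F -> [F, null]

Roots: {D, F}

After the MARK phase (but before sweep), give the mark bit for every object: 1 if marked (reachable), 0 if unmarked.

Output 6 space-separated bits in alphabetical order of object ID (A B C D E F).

Answer: 0 0 1 1 1 1

Derivation:
Roots: D F
Mark D: refs=F C E, marked=D
Mark F: refs=F null, marked=D F
Mark C: refs=C null, marked=C D F
Mark E: refs=null null E, marked=C D E F
Unmarked (collected): A B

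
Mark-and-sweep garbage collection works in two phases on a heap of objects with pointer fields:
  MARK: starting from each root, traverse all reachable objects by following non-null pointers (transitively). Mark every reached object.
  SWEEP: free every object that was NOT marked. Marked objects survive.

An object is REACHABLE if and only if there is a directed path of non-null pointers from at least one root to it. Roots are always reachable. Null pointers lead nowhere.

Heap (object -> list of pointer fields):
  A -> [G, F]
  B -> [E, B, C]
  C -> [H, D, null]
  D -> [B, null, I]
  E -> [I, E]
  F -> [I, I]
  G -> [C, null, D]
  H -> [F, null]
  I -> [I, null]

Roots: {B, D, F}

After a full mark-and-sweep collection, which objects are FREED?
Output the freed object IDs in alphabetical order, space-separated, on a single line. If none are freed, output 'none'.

Roots: B D F
Mark B: refs=E B C, marked=B
Mark D: refs=B null I, marked=B D
Mark F: refs=I I, marked=B D F
Mark E: refs=I E, marked=B D E F
Mark C: refs=H D null, marked=B C D E F
Mark I: refs=I null, marked=B C D E F I
Mark H: refs=F null, marked=B C D E F H I
Unmarked (collected): A G

Answer: A G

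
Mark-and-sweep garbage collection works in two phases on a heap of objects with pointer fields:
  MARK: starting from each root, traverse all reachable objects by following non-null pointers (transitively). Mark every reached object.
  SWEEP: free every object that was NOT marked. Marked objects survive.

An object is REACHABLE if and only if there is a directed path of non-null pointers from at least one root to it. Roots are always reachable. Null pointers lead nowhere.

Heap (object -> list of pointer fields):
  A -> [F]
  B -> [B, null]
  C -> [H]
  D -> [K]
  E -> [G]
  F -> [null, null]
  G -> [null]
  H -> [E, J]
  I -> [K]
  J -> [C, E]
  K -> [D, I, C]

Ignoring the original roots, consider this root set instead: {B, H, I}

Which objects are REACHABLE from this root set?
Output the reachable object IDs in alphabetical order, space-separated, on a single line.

Roots: B H I
Mark B: refs=B null, marked=B
Mark H: refs=E J, marked=B H
Mark I: refs=K, marked=B H I
Mark E: refs=G, marked=B E H I
Mark J: refs=C E, marked=B E H I J
Mark K: refs=D I C, marked=B E H I J K
Mark G: refs=null, marked=B E G H I J K
Mark C: refs=H, marked=B C E G H I J K
Mark D: refs=K, marked=B C D E G H I J K
Unmarked (collected): A F

Answer: B C D E G H I J K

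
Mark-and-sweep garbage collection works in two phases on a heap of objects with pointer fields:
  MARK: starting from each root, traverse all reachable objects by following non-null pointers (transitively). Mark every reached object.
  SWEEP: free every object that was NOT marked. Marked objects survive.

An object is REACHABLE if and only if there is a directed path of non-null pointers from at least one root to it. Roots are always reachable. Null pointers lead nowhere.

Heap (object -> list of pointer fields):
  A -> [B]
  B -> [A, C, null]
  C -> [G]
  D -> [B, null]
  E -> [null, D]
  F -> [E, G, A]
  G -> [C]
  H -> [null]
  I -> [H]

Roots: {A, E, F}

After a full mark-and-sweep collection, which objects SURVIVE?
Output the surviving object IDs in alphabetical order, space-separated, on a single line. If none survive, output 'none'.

Roots: A E F
Mark A: refs=B, marked=A
Mark E: refs=null D, marked=A E
Mark F: refs=E G A, marked=A E F
Mark B: refs=A C null, marked=A B E F
Mark D: refs=B null, marked=A B D E F
Mark G: refs=C, marked=A B D E F G
Mark C: refs=G, marked=A B C D E F G
Unmarked (collected): H I

Answer: A B C D E F G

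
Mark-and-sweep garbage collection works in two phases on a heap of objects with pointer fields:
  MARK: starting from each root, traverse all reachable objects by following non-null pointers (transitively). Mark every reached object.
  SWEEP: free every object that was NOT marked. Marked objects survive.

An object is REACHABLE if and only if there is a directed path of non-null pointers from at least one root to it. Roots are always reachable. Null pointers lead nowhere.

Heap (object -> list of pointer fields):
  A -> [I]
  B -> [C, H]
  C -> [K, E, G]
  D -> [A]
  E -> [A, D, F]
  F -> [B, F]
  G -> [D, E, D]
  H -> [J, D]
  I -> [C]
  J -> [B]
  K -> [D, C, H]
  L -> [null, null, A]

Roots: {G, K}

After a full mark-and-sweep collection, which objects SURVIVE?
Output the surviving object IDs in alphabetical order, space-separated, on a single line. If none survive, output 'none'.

Answer: A B C D E F G H I J K

Derivation:
Roots: G K
Mark G: refs=D E D, marked=G
Mark K: refs=D C H, marked=G K
Mark D: refs=A, marked=D G K
Mark E: refs=A D F, marked=D E G K
Mark C: refs=K E G, marked=C D E G K
Mark H: refs=J D, marked=C D E G H K
Mark A: refs=I, marked=A C D E G H K
Mark F: refs=B F, marked=A C D E F G H K
Mark J: refs=B, marked=A C D E F G H J K
Mark I: refs=C, marked=A C D E F G H I J K
Mark B: refs=C H, marked=A B C D E F G H I J K
Unmarked (collected): L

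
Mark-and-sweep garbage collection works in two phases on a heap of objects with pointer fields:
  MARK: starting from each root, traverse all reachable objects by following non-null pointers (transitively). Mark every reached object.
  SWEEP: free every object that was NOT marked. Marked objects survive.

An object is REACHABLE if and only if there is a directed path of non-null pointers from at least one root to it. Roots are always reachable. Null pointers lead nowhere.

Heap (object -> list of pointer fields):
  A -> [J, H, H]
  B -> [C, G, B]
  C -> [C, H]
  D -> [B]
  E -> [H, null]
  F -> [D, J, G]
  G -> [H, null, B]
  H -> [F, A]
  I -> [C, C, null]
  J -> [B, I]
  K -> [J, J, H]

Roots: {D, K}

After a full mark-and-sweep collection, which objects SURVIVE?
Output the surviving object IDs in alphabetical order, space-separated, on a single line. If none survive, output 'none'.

Answer: A B C D F G H I J K

Derivation:
Roots: D K
Mark D: refs=B, marked=D
Mark K: refs=J J H, marked=D K
Mark B: refs=C G B, marked=B D K
Mark J: refs=B I, marked=B D J K
Mark H: refs=F A, marked=B D H J K
Mark C: refs=C H, marked=B C D H J K
Mark G: refs=H null B, marked=B C D G H J K
Mark I: refs=C C null, marked=B C D G H I J K
Mark F: refs=D J G, marked=B C D F G H I J K
Mark A: refs=J H H, marked=A B C D F G H I J K
Unmarked (collected): E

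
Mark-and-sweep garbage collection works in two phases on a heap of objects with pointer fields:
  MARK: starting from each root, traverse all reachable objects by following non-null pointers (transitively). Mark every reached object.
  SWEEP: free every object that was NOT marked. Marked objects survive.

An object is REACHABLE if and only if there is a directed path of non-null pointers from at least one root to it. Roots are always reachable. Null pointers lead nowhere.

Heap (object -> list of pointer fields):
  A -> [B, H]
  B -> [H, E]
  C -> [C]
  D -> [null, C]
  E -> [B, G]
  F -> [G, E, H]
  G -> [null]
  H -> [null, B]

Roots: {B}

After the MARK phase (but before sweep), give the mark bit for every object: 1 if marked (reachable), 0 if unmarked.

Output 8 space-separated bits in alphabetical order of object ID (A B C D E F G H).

Answer: 0 1 0 0 1 0 1 1

Derivation:
Roots: B
Mark B: refs=H E, marked=B
Mark H: refs=null B, marked=B H
Mark E: refs=B G, marked=B E H
Mark G: refs=null, marked=B E G H
Unmarked (collected): A C D F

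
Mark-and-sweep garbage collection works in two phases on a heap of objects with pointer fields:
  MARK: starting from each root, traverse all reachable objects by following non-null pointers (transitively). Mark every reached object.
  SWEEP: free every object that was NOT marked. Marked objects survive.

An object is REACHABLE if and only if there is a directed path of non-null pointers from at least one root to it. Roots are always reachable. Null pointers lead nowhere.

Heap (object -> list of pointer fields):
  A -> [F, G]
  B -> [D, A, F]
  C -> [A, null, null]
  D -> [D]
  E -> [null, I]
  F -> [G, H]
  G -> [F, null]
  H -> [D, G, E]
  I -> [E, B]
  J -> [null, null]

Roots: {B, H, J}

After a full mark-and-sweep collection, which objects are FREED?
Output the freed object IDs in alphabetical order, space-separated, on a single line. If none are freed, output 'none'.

Answer: C

Derivation:
Roots: B H J
Mark B: refs=D A F, marked=B
Mark H: refs=D G E, marked=B H
Mark J: refs=null null, marked=B H J
Mark D: refs=D, marked=B D H J
Mark A: refs=F G, marked=A B D H J
Mark F: refs=G H, marked=A B D F H J
Mark G: refs=F null, marked=A B D F G H J
Mark E: refs=null I, marked=A B D E F G H J
Mark I: refs=E B, marked=A B D E F G H I J
Unmarked (collected): C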